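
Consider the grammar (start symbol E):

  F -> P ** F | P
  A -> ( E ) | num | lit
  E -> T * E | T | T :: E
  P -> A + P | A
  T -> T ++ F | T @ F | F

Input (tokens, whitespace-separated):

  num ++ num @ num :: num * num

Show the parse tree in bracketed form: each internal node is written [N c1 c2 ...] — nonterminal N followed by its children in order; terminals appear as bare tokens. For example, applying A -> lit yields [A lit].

E
T :: E
T @ F :: E
T ++ F @ F :: E
F ++ F @ F :: E
P ++ F @ F :: E
A ++ F @ F :: E
num ++ F @ F :: E
num ++ P @ F :: E
num ++ A @ F :: E
num ++ num @ F :: E
num ++ num @ P :: E
num ++ num @ A :: E
num ++ num @ num :: E
num ++ num @ num :: T * E
num ++ num @ num :: F * E
num ++ num @ num :: P * E
num ++ num @ num :: A * E
num ++ num @ num :: num * E
num ++ num @ num :: num * T
num ++ num @ num :: num * F
num ++ num @ num :: num * P
num ++ num @ num :: num * A
num ++ num @ num :: num * num

[E [T [T [T [F [P [A num]]]] ++ [F [P [A num]]]] @ [F [P [A num]]]] :: [E [T [F [P [A num]]]] * [E [T [F [P [A num]]]]]]]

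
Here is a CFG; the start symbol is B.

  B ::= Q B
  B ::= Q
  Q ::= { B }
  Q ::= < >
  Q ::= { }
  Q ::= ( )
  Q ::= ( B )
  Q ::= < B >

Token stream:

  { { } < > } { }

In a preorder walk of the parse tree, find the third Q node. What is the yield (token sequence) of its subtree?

< >

[B [Q { [B [Q { }] [B [Q < >]]] }] [B [Q { }]]]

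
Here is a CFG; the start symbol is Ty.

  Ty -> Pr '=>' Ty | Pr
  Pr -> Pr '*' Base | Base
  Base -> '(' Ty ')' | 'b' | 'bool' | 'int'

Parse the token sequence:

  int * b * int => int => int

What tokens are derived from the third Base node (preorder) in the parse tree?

int

[Ty [Pr [Pr [Pr [Base int]] * [Base b]] * [Base int]] => [Ty [Pr [Base int]] => [Ty [Pr [Base int]]]]]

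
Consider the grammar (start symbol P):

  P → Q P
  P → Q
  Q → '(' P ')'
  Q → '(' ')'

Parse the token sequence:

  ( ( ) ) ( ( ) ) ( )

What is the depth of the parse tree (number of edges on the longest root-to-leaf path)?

5

[P [Q ( [P [Q ( )]] )] [P [Q ( [P [Q ( )]] )] [P [Q ( )]]]]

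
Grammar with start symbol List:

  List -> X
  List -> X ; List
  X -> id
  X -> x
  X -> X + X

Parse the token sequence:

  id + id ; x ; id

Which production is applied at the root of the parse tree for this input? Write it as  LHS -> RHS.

List -> X ; List

[List [X [X id] + [X id]] ; [List [X x] ; [List [X id]]]]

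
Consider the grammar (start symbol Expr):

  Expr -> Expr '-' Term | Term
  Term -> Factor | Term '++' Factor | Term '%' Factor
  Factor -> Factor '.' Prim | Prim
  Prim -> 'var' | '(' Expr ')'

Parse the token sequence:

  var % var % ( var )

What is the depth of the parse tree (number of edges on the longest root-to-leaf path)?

[Expr [Term [Term [Term [Factor [Prim var]]] % [Factor [Prim var]]] % [Factor [Prim ( [Expr [Term [Factor [Prim var]]]] )]]]]

8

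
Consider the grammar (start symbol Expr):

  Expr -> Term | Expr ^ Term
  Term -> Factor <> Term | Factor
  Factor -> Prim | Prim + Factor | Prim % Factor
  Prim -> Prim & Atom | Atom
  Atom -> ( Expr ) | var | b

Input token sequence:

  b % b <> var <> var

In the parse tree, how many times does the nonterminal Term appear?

[Expr [Term [Factor [Prim [Atom b]] % [Factor [Prim [Atom b]]]] <> [Term [Factor [Prim [Atom var]]] <> [Term [Factor [Prim [Atom var]]]]]]]

3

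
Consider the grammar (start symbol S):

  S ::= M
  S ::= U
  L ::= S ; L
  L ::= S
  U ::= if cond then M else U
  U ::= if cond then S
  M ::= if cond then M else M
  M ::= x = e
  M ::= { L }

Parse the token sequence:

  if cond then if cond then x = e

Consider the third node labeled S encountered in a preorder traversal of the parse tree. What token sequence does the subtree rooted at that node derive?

[S [U if cond then [S [U if cond then [S [M x = e]]]]]]

x = e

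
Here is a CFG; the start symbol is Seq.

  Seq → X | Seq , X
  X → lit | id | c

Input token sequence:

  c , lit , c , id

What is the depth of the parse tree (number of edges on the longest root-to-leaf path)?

[Seq [Seq [Seq [Seq [X c]] , [X lit]] , [X c]] , [X id]]

5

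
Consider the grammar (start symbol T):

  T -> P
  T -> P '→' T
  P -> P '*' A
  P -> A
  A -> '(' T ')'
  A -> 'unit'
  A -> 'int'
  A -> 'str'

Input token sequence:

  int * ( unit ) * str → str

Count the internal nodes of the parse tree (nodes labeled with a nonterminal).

[T [P [P [P [A int]] * [A ( [T [P [A unit]]] )]] * [A str]] → [T [P [A str]]]]

13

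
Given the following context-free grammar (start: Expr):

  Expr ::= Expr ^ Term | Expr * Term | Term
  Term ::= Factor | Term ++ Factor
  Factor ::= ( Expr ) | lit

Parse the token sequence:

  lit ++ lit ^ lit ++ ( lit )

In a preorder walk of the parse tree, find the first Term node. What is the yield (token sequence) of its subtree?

lit ++ lit

[Expr [Expr [Term [Term [Factor lit]] ++ [Factor lit]]] ^ [Term [Term [Factor lit]] ++ [Factor ( [Expr [Term [Factor lit]]] )]]]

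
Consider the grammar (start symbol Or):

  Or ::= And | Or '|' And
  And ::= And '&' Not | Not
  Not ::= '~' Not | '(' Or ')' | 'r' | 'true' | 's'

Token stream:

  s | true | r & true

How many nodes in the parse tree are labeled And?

4

[Or [Or [Or [And [Not s]]] | [And [Not true]]] | [And [And [Not r]] & [Not true]]]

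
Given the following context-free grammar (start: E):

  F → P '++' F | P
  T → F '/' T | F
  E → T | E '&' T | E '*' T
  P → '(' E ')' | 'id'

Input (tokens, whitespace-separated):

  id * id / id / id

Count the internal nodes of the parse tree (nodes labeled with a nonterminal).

14

[E [E [T [F [P id]]]] * [T [F [P id]] / [T [F [P id]] / [T [F [P id]]]]]]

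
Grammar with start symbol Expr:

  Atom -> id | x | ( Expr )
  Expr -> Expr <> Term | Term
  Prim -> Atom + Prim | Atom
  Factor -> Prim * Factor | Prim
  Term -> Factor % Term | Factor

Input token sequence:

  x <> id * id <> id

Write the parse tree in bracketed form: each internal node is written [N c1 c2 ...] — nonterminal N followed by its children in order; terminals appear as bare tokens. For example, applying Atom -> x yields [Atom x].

[Expr [Expr [Expr [Term [Factor [Prim [Atom x]]]]] <> [Term [Factor [Prim [Atom id]] * [Factor [Prim [Atom id]]]]]] <> [Term [Factor [Prim [Atom id]]]]]

Expr
Expr <> Term
Expr <> Term <> Term
Term <> Term <> Term
Factor <> Term <> Term
Prim <> Term <> Term
Atom <> Term <> Term
x <> Term <> Term
x <> Factor <> Term
x <> Prim * Factor <> Term
x <> Atom * Factor <> Term
x <> id * Factor <> Term
x <> id * Prim <> Term
x <> id * Atom <> Term
x <> id * id <> Term
x <> id * id <> Factor
x <> id * id <> Prim
x <> id * id <> Atom
x <> id * id <> id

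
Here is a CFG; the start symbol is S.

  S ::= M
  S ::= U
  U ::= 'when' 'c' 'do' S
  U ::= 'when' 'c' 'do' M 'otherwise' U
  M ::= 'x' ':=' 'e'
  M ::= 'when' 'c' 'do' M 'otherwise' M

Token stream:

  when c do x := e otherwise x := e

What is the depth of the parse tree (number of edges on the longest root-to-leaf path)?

[S [M when c do [M x := e] otherwise [M x := e]]]

3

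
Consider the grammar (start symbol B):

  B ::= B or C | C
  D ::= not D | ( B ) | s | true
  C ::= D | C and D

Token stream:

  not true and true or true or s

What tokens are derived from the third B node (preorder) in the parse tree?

[B [B [B [C [C [D not [D true]]] and [D true]]] or [C [D true]]] or [C [D s]]]

not true and true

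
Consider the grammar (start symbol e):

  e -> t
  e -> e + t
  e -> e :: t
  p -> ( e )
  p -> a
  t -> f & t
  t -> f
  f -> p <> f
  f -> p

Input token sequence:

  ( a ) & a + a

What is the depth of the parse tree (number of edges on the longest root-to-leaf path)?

9

[e [e [t [f [p ( [e [t [f [p a]]]] )]] & [t [f [p a]]]]] + [t [f [p a]]]]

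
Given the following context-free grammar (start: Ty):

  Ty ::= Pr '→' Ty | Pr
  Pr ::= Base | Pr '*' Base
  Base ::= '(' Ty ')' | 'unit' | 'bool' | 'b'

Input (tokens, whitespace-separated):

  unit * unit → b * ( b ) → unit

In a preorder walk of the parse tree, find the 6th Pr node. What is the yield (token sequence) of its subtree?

[Ty [Pr [Pr [Base unit]] * [Base unit]] → [Ty [Pr [Pr [Base b]] * [Base ( [Ty [Pr [Base b]]] )]] → [Ty [Pr [Base unit]]]]]

unit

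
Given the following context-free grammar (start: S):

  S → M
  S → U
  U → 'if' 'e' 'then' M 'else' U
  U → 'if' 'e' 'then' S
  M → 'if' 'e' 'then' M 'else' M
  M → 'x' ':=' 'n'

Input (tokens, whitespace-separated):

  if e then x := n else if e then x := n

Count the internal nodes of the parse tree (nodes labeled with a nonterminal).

[S [U if e then [M x := n] else [U if e then [S [M x := n]]]]]

6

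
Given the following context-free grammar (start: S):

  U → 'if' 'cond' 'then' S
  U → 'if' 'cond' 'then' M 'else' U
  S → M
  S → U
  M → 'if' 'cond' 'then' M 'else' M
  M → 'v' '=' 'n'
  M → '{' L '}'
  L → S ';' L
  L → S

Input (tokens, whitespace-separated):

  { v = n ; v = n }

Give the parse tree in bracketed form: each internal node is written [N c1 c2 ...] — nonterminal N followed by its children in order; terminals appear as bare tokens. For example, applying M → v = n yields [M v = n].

[S [M { [L [S [M v = n]] ; [L [S [M v = n]]]] }]]

S
M
{ L }
{ S ; L }
{ M ; L }
{ v = n ; L }
{ v = n ; S }
{ v = n ; M }
{ v = n ; v = n }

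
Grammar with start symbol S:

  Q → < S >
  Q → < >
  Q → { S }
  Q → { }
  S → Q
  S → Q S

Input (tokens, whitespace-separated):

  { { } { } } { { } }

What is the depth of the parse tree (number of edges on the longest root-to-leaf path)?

[S [Q { [S [Q { }] [S [Q { }]]] }] [S [Q { [S [Q { }]] }]]]

5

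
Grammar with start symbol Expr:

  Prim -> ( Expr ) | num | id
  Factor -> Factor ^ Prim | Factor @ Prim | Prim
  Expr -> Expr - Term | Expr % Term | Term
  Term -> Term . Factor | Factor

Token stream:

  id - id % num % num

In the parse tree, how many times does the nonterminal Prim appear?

4

[Expr [Expr [Expr [Expr [Term [Factor [Prim id]]]] - [Term [Factor [Prim id]]]] % [Term [Factor [Prim num]]]] % [Term [Factor [Prim num]]]]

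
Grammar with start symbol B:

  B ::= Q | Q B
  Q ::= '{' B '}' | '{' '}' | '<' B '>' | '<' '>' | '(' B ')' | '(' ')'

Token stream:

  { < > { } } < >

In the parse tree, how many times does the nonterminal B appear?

[B [Q { [B [Q < >] [B [Q { }]]] }] [B [Q < >]]]

4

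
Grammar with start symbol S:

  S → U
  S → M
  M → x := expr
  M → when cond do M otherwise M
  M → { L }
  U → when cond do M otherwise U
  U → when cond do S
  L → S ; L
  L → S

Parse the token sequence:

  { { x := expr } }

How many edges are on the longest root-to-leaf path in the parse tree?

[S [M { [L [S [M { [L [S [M x := expr]]] }]]] }]]

8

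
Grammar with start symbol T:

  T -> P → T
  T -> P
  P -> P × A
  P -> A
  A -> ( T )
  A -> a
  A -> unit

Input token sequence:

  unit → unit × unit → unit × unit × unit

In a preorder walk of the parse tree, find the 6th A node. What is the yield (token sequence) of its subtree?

unit

[T [P [A unit]] → [T [P [P [A unit]] × [A unit]] → [T [P [P [P [A unit]] × [A unit]] × [A unit]]]]]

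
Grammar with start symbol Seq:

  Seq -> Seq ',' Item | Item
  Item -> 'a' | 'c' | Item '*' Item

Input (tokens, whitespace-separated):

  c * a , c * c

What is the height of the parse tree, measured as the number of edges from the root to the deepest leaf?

[Seq [Seq [Item [Item c] * [Item a]]] , [Item [Item c] * [Item c]]]

4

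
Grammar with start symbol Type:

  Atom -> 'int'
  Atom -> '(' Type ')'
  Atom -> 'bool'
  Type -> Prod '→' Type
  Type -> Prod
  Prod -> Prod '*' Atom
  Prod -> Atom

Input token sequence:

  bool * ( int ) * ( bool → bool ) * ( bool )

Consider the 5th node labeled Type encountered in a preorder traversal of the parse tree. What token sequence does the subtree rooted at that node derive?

bool

[Type [Prod [Prod [Prod [Prod [Atom bool]] * [Atom ( [Type [Prod [Atom int]]] )]] * [Atom ( [Type [Prod [Atom bool]] → [Type [Prod [Atom bool]]]] )]] * [Atom ( [Type [Prod [Atom bool]]] )]]]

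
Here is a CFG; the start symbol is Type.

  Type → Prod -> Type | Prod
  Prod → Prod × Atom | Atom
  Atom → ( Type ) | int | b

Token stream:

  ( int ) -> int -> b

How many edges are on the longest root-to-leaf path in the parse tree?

6

[Type [Prod [Atom ( [Type [Prod [Atom int]]] )]] -> [Type [Prod [Atom int]] -> [Type [Prod [Atom b]]]]]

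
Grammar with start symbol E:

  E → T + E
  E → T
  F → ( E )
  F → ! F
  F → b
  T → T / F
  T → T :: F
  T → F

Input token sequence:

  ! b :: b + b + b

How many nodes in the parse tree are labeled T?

4

[E [T [T [F ! [F b]]] :: [F b]] + [E [T [F b]] + [E [T [F b]]]]]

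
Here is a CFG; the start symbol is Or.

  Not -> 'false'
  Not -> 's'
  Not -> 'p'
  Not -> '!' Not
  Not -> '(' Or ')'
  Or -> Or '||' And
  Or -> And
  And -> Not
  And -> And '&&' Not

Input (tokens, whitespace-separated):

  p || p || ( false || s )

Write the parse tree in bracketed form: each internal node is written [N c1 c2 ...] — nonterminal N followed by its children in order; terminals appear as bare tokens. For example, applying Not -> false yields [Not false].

[Or [Or [Or [And [Not p]]] || [And [Not p]]] || [And [Not ( [Or [Or [And [Not false]]] || [And [Not s]]] )]]]

Or
Or || And
Or || And || And
And || And || And
Not || And || And
p || And || And
p || Not || And
p || p || And
p || p || Not
p || p || ( Or )
p || p || ( Or || And )
p || p || ( And || And )
p || p || ( Not || And )
p || p || ( false || And )
p || p || ( false || Not )
p || p || ( false || s )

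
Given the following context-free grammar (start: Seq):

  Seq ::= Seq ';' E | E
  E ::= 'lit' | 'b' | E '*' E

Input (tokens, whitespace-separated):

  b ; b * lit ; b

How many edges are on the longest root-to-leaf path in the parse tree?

[Seq [Seq [Seq [E b]] ; [E [E b] * [E lit]]] ; [E b]]

4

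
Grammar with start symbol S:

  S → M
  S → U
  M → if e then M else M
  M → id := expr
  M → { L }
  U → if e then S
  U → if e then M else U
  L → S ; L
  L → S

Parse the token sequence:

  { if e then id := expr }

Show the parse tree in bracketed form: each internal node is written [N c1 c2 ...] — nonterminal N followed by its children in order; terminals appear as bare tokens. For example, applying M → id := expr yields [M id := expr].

S
M
{ L }
{ S }
{ U }
{ if e then S }
{ if e then M }
{ if e then id := expr }

[S [M { [L [S [U if e then [S [M id := expr]]]]] }]]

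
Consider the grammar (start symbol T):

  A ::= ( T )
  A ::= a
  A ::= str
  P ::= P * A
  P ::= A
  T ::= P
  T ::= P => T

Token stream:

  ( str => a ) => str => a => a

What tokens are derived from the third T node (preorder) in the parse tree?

[T [P [A ( [T [P [A str]] => [T [P [A a]]]] )]] => [T [P [A str]] => [T [P [A a]] => [T [P [A a]]]]]]

a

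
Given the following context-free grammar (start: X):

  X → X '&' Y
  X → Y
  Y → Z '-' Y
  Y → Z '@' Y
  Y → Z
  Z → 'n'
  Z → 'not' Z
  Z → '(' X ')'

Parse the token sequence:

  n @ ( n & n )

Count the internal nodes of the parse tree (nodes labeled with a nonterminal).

11

[X [Y [Z n] @ [Y [Z ( [X [X [Y [Z n]]] & [Y [Z n]]] )]]]]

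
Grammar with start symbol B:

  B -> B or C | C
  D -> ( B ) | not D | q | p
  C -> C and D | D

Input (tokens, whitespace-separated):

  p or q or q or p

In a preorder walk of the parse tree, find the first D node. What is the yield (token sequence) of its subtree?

p

[B [B [B [B [C [D p]]] or [C [D q]]] or [C [D q]]] or [C [D p]]]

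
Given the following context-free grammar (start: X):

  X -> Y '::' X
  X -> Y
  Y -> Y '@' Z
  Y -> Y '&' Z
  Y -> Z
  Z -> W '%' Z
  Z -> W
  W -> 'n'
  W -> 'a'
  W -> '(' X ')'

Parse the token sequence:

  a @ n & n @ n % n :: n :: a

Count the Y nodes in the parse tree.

[X [Y [Y [Y [Y [Z [W a]]] @ [Z [W n]]] & [Z [W n]]] @ [Z [W n] % [Z [W n]]]] :: [X [Y [Z [W n]]] :: [X [Y [Z [W a]]]]]]

6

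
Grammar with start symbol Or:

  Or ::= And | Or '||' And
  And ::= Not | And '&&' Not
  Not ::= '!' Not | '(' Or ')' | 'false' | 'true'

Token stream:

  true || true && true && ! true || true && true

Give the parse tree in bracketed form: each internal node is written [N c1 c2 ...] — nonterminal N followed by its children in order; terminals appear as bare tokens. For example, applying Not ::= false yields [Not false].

Or
Or || And
Or || And || And
And || And || And
Not || And || And
true || And || And
true || And && Not || And
true || And && Not && Not || And
true || Not && Not && Not || And
true || true && Not && Not || And
true || true && true && Not || And
true || true && true && ! Not || And
true || true && true && ! true || And
true || true && true && ! true || And && Not
true || true && true && ! true || Not && Not
true || true && true && ! true || true && Not
true || true && true && ! true || true && true

[Or [Or [Or [And [Not true]]] || [And [And [And [Not true]] && [Not true]] && [Not ! [Not true]]]] || [And [And [Not true]] && [Not true]]]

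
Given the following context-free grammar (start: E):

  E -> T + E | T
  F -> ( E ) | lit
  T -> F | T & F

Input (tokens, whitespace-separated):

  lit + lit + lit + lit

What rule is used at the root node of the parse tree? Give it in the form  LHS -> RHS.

[E [T [F lit]] + [E [T [F lit]] + [E [T [F lit]] + [E [T [F lit]]]]]]

E -> T + E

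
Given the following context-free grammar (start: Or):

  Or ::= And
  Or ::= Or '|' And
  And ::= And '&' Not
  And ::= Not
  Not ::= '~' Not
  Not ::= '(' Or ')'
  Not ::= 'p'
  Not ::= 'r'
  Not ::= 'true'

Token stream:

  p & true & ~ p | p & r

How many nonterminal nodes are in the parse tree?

[Or [Or [And [And [And [Not p]] & [Not true]] & [Not ~ [Not p]]]] | [And [And [Not p]] & [Not r]]]

13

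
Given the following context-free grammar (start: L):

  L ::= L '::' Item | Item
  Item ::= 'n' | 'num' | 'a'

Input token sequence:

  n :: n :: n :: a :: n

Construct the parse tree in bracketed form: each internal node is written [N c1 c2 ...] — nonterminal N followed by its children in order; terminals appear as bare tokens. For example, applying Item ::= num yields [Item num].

[L [L [L [L [L [Item n]] :: [Item n]] :: [Item n]] :: [Item a]] :: [Item n]]

L
L :: Item
L :: Item :: Item
L :: Item :: Item :: Item
L :: Item :: Item :: Item :: Item
Item :: Item :: Item :: Item :: Item
n :: Item :: Item :: Item :: Item
n :: n :: Item :: Item :: Item
n :: n :: n :: Item :: Item
n :: n :: n :: a :: Item
n :: n :: n :: a :: n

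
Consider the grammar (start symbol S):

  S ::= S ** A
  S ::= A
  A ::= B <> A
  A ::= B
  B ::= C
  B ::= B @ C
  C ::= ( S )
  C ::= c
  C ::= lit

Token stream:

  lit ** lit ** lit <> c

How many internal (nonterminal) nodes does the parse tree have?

[S [S [S [A [B [C lit]]]] ** [A [B [C lit]]]] ** [A [B [C lit]] <> [A [B [C c]]]]]

15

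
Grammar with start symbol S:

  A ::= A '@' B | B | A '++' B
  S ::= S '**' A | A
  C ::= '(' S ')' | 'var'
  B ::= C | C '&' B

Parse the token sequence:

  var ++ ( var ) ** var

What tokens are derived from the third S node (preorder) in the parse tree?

var

[S [S [A [A [B [C var]]] ++ [B [C ( [S [A [B [C var]]]] )]]]] ** [A [B [C var]]]]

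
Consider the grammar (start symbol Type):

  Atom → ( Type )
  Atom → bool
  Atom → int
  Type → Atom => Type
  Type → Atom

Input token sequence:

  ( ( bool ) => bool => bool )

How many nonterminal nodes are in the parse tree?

10

[Type [Atom ( [Type [Atom ( [Type [Atom bool]] )] => [Type [Atom bool] => [Type [Atom bool]]]] )]]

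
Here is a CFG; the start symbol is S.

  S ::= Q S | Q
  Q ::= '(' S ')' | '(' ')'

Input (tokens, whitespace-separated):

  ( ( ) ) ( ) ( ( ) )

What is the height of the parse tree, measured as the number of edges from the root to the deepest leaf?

[S [Q ( [S [Q ( )]] )] [S [Q ( )] [S [Q ( [S [Q ( )]] )]]]]

6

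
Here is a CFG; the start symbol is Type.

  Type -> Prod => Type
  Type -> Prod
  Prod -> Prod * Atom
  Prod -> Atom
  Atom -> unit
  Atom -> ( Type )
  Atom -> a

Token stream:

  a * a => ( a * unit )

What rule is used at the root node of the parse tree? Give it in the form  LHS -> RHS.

[Type [Prod [Prod [Atom a]] * [Atom a]] => [Type [Prod [Atom ( [Type [Prod [Prod [Atom a]] * [Atom unit]]] )]]]]

Type -> Prod => Type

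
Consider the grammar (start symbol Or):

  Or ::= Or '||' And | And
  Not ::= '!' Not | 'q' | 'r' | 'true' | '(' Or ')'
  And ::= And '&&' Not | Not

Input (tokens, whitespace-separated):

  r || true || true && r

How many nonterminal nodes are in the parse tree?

11

[Or [Or [Or [And [Not r]]] || [And [Not true]]] || [And [And [Not true]] && [Not r]]]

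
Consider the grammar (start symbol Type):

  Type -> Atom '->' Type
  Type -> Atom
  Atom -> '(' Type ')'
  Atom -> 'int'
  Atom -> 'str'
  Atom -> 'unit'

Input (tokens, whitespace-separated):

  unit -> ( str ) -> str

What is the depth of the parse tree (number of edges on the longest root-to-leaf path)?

5

[Type [Atom unit] -> [Type [Atom ( [Type [Atom str]] )] -> [Type [Atom str]]]]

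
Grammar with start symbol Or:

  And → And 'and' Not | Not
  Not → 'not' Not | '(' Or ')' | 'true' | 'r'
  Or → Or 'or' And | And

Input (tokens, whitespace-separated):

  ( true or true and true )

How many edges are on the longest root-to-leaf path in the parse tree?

7

[Or [And [Not ( [Or [Or [And [Not true]]] or [And [And [Not true]] and [Not true]]] )]]]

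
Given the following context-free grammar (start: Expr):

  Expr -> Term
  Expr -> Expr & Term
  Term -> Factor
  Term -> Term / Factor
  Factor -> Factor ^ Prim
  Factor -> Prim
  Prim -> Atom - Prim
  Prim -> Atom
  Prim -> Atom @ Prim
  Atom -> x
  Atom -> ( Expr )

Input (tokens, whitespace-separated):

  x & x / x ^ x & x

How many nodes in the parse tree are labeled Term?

4

[Expr [Expr [Expr [Term [Factor [Prim [Atom x]]]]] & [Term [Term [Factor [Prim [Atom x]]]] / [Factor [Factor [Prim [Atom x]]] ^ [Prim [Atom x]]]]] & [Term [Factor [Prim [Atom x]]]]]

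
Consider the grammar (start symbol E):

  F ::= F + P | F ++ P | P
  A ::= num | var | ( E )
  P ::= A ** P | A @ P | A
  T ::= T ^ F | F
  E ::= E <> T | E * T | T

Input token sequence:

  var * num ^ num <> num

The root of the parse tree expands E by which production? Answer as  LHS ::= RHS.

E ::= E <> T

[E [E [E [T [F [P [A var]]]]] * [T [T [F [P [A num]]]] ^ [F [P [A num]]]]] <> [T [F [P [A num]]]]]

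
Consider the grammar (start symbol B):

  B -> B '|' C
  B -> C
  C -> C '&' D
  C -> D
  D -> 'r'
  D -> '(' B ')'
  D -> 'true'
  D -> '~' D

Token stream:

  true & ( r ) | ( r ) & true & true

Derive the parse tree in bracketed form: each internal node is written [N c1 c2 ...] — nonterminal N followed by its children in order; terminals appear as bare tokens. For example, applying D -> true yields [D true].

B
B | C
C | C
C & D | C
D & D | C
true & D | C
true & ( B ) | C
true & ( C ) | C
true & ( D ) | C
true & ( r ) | C
true & ( r ) | C & D
true & ( r ) | C & D & D
true & ( r ) | D & D & D
true & ( r ) | ( B ) & D & D
true & ( r ) | ( C ) & D & D
true & ( r ) | ( D ) & D & D
true & ( r ) | ( r ) & D & D
true & ( r ) | ( r ) & true & D
true & ( r ) | ( r ) & true & true

[B [B [C [C [D true]] & [D ( [B [C [D r]]] )]]] | [C [C [C [D ( [B [C [D r]]] )]] & [D true]] & [D true]]]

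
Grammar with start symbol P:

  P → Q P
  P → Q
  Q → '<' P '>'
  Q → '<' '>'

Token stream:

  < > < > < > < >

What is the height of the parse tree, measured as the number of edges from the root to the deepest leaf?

5

[P [Q < >] [P [Q < >] [P [Q < >] [P [Q < >]]]]]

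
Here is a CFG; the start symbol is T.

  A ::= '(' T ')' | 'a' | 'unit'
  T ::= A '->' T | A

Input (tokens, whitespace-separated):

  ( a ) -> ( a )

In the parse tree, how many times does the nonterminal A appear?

4

[T [A ( [T [A a]] )] -> [T [A ( [T [A a]] )]]]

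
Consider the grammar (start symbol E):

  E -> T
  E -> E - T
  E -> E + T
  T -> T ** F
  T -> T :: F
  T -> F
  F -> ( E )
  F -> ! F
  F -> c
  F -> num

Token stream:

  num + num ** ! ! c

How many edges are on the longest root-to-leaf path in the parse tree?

[E [E [T [F num]]] + [T [T [F num]] ** [F ! [F ! [F c]]]]]

5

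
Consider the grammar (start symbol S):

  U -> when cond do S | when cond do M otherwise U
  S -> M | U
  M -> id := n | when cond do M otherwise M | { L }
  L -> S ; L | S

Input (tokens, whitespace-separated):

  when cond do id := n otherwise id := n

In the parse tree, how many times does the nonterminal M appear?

[S [M when cond do [M id := n] otherwise [M id := n]]]

3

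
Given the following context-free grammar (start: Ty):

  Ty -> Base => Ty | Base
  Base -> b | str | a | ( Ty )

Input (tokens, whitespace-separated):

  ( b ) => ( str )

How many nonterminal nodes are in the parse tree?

8

[Ty [Base ( [Ty [Base b]] )] => [Ty [Base ( [Ty [Base str]] )]]]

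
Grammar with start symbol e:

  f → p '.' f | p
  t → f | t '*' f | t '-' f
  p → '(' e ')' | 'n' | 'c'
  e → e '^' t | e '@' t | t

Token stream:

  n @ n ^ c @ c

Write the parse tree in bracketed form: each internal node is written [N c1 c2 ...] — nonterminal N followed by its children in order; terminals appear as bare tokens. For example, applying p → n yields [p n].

e
e @ t
e ^ t @ t
e @ t ^ t @ t
t @ t ^ t @ t
f @ t ^ t @ t
p @ t ^ t @ t
n @ t ^ t @ t
n @ f ^ t @ t
n @ p ^ t @ t
n @ n ^ t @ t
n @ n ^ f @ t
n @ n ^ p @ t
n @ n ^ c @ t
n @ n ^ c @ f
n @ n ^ c @ p
n @ n ^ c @ c

[e [e [e [e [t [f [p n]]]] @ [t [f [p n]]]] ^ [t [f [p c]]]] @ [t [f [p c]]]]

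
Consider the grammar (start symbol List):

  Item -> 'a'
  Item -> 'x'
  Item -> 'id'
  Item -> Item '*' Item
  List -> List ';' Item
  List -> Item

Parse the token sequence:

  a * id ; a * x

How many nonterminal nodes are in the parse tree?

[List [List [Item [Item a] * [Item id]]] ; [Item [Item a] * [Item x]]]

8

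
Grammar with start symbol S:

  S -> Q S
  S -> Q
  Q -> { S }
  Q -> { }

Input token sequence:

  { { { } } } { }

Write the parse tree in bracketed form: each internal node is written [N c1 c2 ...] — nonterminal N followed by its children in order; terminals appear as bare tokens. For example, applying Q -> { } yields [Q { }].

S
Q S
{ S } S
{ Q } S
{ { S } } S
{ { Q } } S
{ { { } } } S
{ { { } } } Q
{ { { } } } { }

[S [Q { [S [Q { [S [Q { }]] }]] }] [S [Q { }]]]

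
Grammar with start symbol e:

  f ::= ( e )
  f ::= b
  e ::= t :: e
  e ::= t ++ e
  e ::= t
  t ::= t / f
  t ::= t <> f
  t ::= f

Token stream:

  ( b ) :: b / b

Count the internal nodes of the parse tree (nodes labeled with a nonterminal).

11

[e [t [f ( [e [t [f b]]] )]] :: [e [t [t [f b]] / [f b]]]]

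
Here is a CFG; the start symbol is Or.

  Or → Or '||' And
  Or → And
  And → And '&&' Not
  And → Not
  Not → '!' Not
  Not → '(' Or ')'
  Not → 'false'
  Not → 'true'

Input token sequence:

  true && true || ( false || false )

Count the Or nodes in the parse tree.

4

[Or [Or [And [And [Not true]] && [Not true]]] || [And [Not ( [Or [Or [And [Not false]]] || [And [Not false]]] )]]]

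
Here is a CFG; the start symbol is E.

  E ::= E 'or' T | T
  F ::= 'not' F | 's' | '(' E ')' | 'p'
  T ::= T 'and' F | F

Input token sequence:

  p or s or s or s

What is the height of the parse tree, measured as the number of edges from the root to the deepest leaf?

[E [E [E [E [T [F p]]] or [T [F s]]] or [T [F s]]] or [T [F s]]]

6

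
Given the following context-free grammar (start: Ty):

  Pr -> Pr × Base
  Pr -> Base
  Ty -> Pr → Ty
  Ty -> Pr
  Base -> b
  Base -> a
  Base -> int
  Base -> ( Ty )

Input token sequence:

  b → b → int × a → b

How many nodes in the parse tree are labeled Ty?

[Ty [Pr [Base b]] → [Ty [Pr [Base b]] → [Ty [Pr [Pr [Base int]] × [Base a]] → [Ty [Pr [Base b]]]]]]

4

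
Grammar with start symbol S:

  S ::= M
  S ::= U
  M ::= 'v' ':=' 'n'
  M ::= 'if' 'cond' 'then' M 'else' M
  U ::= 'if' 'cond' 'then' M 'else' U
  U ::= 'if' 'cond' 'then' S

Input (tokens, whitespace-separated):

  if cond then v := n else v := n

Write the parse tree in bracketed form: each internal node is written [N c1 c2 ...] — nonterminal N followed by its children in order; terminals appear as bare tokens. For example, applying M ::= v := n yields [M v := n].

[S [M if cond then [M v := n] else [M v := n]]]

S
M
if cond then M else M
if cond then v := n else M
if cond then v := n else v := n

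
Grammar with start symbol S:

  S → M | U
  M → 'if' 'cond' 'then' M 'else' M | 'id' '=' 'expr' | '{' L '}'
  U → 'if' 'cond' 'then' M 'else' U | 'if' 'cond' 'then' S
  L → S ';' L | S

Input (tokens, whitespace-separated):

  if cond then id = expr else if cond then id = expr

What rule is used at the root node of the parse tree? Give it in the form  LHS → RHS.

S → U

[S [U if cond then [M id = expr] else [U if cond then [S [M id = expr]]]]]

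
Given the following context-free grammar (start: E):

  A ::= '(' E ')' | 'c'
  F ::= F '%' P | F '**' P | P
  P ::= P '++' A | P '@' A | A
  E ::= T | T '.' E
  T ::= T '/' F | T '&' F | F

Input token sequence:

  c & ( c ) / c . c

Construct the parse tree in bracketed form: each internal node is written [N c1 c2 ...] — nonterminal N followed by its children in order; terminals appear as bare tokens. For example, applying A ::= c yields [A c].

[E [T [T [T [F [P [A c]]]] & [F [P [A ( [E [T [F [P [A c]]]]] )]]]] / [F [P [A c]]]] . [E [T [F [P [A c]]]]]]

E
T . E
T / F . E
T & F / F . E
F & F / F . E
P & F / F . E
A & F / F . E
c & F / F . E
c & P / F . E
c & A / F . E
c & ( E ) / F . E
c & ( T ) / F . E
c & ( F ) / F . E
c & ( P ) / F . E
c & ( A ) / F . E
c & ( c ) / F . E
c & ( c ) / P . E
c & ( c ) / A . E
c & ( c ) / c . E
c & ( c ) / c . T
c & ( c ) / c . F
c & ( c ) / c . P
c & ( c ) / c . A
c & ( c ) / c . c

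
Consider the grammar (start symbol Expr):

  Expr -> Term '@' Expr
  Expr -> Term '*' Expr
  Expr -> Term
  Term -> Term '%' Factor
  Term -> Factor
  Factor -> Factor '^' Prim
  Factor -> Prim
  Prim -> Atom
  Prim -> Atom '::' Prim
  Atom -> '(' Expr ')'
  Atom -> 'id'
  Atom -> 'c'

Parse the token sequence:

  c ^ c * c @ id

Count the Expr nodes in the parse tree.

[Expr [Term [Factor [Factor [Prim [Atom c]]] ^ [Prim [Atom c]]]] * [Expr [Term [Factor [Prim [Atom c]]]] @ [Expr [Term [Factor [Prim [Atom id]]]]]]]

3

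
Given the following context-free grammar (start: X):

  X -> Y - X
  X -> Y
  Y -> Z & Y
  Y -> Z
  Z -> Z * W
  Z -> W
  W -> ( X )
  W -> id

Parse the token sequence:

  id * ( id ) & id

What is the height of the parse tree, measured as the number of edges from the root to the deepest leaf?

[X [Y [Z [Z [W id]] * [W ( [X [Y [Z [W id]]]] )]] & [Y [Z [W id]]]]]

8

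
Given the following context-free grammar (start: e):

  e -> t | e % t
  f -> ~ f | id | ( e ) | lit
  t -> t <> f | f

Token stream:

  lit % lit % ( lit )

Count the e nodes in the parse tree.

[e [e [e [t [f lit]]] % [t [f lit]]] % [t [f ( [e [t [f lit]]] )]]]

4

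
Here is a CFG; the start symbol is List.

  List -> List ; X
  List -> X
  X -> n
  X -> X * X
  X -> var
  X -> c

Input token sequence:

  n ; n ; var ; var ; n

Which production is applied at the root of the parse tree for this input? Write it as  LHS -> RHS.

List -> List ; X

[List [List [List [List [List [X n]] ; [X n]] ; [X var]] ; [X var]] ; [X n]]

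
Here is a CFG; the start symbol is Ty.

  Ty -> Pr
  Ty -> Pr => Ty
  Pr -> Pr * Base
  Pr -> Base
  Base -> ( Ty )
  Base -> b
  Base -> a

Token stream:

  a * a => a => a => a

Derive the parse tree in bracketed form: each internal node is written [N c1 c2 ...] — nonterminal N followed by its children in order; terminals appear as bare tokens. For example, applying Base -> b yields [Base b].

[Ty [Pr [Pr [Base a]] * [Base a]] => [Ty [Pr [Base a]] => [Ty [Pr [Base a]] => [Ty [Pr [Base a]]]]]]

Ty
Pr => Ty
Pr * Base => Ty
Base * Base => Ty
a * Base => Ty
a * a => Ty
a * a => Pr => Ty
a * a => Base => Ty
a * a => a => Ty
a * a => a => Pr => Ty
a * a => a => Base => Ty
a * a => a => a => Ty
a * a => a => a => Pr
a * a => a => a => Base
a * a => a => a => a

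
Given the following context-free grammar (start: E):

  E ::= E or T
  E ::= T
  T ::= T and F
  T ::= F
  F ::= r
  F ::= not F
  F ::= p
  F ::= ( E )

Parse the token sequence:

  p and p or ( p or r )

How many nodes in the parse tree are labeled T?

[E [E [T [T [F p]] and [F p]]] or [T [F ( [E [E [T [F p]]] or [T [F r]]] )]]]

5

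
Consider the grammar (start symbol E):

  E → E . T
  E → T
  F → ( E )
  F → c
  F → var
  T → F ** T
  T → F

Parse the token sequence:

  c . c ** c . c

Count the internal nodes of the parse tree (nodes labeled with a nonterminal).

11

[E [E [E [T [F c]]] . [T [F c] ** [T [F c]]]] . [T [F c]]]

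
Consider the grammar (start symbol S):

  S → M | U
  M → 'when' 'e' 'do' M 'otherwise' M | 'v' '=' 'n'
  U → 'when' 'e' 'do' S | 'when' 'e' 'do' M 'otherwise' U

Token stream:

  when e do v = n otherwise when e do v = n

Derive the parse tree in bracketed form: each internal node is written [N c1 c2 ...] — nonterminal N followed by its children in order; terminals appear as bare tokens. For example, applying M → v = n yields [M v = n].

S
U
when e do M otherwise U
when e do v = n otherwise U
when e do v = n otherwise when e do S
when e do v = n otherwise when e do M
when e do v = n otherwise when e do v = n

[S [U when e do [M v = n] otherwise [U when e do [S [M v = n]]]]]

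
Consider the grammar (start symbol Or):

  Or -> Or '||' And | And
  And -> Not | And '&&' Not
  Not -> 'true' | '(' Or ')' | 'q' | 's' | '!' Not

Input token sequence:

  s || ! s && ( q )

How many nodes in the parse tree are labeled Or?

[Or [Or [And [Not s]]] || [And [And [Not ! [Not s]]] && [Not ( [Or [And [Not q]]] )]]]

3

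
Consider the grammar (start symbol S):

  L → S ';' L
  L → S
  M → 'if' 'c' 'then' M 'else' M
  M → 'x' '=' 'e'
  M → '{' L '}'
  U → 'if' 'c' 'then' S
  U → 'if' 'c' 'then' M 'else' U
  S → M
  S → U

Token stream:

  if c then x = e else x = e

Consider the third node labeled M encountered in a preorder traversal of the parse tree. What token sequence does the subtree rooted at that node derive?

x = e

[S [M if c then [M x = e] else [M x = e]]]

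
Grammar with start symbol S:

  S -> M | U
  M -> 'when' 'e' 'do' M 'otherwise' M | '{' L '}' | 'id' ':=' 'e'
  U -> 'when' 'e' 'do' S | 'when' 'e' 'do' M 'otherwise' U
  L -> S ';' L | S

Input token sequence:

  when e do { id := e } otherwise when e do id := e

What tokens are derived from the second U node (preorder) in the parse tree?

[S [U when e do [M { [L [S [M id := e]]] }] otherwise [U when e do [S [M id := e]]]]]

when e do id := e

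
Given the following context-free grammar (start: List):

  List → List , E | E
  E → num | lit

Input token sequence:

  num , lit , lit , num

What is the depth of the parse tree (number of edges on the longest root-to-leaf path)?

5

[List [List [List [List [E num]] , [E lit]] , [E lit]] , [E num]]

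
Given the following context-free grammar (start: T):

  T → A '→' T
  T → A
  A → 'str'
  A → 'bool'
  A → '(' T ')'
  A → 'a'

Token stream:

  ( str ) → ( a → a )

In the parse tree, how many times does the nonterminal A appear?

5

[T [A ( [T [A str]] )] → [T [A ( [T [A a] → [T [A a]]] )]]]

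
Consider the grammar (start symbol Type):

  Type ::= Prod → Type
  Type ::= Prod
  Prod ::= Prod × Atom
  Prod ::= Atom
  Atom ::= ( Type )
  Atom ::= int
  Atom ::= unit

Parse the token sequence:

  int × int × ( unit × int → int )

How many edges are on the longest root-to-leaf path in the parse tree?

[Type [Prod [Prod [Prod [Atom int]] × [Atom int]] × [Atom ( [Type [Prod [Prod [Atom unit]] × [Atom int]] → [Type [Prod [Atom int]]]] )]]]

7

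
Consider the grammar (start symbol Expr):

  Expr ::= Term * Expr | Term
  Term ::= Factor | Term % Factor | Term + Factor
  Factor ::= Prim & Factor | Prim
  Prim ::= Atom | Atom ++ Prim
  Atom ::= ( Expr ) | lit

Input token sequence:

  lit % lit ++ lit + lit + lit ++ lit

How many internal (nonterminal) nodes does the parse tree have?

21

[Expr [Term [Term [Term [Term [Factor [Prim [Atom lit]]]] % [Factor [Prim [Atom lit] ++ [Prim [Atom lit]]]]] + [Factor [Prim [Atom lit]]]] + [Factor [Prim [Atom lit] ++ [Prim [Atom lit]]]]]]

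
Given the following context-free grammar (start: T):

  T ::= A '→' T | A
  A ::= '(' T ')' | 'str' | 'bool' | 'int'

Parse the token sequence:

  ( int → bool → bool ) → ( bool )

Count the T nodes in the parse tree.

6

[T [A ( [T [A int] → [T [A bool] → [T [A bool]]]] )] → [T [A ( [T [A bool]] )]]]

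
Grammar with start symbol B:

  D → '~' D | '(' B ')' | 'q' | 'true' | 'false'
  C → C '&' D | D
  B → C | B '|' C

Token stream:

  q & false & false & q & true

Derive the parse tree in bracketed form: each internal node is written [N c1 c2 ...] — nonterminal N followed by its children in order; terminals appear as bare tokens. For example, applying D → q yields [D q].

[B [C [C [C [C [C [D q]] & [D false]] & [D false]] & [D q]] & [D true]]]

B
C
C & D
C & D & D
C & D & D & D
C & D & D & D & D
D & D & D & D & D
q & D & D & D & D
q & false & D & D & D
q & false & false & D & D
q & false & false & q & D
q & false & false & q & true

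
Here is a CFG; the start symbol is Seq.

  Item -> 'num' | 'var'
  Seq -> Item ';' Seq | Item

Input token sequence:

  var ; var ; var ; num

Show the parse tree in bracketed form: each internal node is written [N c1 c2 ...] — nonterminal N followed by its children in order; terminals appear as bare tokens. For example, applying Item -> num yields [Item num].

Seq
Item ; Seq
var ; Seq
var ; Item ; Seq
var ; var ; Seq
var ; var ; Item ; Seq
var ; var ; var ; Seq
var ; var ; var ; Item
var ; var ; var ; num

[Seq [Item var] ; [Seq [Item var] ; [Seq [Item var] ; [Seq [Item num]]]]]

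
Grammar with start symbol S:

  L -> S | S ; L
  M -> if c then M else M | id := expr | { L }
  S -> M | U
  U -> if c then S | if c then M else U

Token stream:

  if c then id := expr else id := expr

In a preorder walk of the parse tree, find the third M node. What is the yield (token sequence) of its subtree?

[S [M if c then [M id := expr] else [M id := expr]]]

id := expr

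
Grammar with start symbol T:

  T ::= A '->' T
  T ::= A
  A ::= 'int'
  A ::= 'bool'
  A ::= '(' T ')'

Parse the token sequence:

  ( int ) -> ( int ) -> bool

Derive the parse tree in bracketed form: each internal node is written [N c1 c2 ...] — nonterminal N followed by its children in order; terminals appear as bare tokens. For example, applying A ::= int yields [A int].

T
A -> T
( T ) -> T
( A ) -> T
( int ) -> T
( int ) -> A -> T
( int ) -> ( T ) -> T
( int ) -> ( A ) -> T
( int ) -> ( int ) -> T
( int ) -> ( int ) -> A
( int ) -> ( int ) -> bool

[T [A ( [T [A int]] )] -> [T [A ( [T [A int]] )] -> [T [A bool]]]]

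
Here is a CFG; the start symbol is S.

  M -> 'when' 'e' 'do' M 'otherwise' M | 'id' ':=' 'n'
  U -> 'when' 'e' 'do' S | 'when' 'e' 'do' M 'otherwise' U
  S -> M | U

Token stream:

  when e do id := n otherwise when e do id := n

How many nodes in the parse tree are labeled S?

[S [U when e do [M id := n] otherwise [U when e do [S [M id := n]]]]]

2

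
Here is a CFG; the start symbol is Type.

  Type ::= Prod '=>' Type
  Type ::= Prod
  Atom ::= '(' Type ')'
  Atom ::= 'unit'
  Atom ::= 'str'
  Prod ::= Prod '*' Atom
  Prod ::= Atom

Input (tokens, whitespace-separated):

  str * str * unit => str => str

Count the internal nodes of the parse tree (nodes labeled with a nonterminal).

13

[Type [Prod [Prod [Prod [Atom str]] * [Atom str]] * [Atom unit]] => [Type [Prod [Atom str]] => [Type [Prod [Atom str]]]]]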